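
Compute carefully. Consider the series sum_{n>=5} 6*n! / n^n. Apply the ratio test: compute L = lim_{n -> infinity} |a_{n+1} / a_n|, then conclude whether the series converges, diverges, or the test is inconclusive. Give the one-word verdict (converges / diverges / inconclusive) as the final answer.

Let a_n denote the general term. Form the ratio a_{n+1}/a_n and simplify:
a_{n+1}/a_n = (n/(n + 1))^n
Take the limit as n -> infinity: L = exp(-1).
Since L = exp(-1) < 1, the ratio test implies the series converges.

converges


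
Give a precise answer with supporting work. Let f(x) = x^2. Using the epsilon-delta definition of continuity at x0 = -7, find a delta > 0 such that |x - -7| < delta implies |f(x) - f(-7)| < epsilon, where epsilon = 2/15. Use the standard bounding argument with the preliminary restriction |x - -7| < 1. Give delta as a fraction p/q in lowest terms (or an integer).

Factor: |x^2 - (-7)^2| = |x - -7| * |x + -7|.
Impose |x - -7| < 1 first. Then |x + -7| = |(x - -7) + 2*(-7)| <= |x - -7| + 2*|-7| < 1 + 14 = 15.
So |x^2 - (-7)^2| < delta * 15.
We need delta * 15 <= 2/15, i.e. delta <= 2/15/15 = 2/225.
Since 2/225 < 1, this is tighter than 1; take delta = 2/225.
So delta = 2/225 works.

2/225


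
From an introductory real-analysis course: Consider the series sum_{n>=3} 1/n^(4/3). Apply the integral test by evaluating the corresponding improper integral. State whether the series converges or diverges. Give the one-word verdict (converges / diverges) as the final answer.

Let f(x) = x^(-4/3). Then f is positive, continuous, and decreasing on [3, infinity), so the integral test applies.
Compute the improper integral int_{3}^infinity f(x) dx:
  antiderivative F(x) = -3/x^(1/3).
  As x -> infinity, F(x) -> 0 (since p = 4/3 > 1).
  So int = F(infinity) - F(3) = 0 - (-3^(2/3)) = 3^(2/3).
  Finite, so by the integral test, the series converges.

converges


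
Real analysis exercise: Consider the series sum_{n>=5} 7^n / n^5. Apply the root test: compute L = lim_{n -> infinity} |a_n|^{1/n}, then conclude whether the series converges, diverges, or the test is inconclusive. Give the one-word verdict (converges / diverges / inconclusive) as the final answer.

Let a_n denote the general term. Form |a_n|^(1/n) and simplify:
|a_n|^(1/n) = 7/n^(5/n)
Take the limit as n -> infinity: L = 7.
Since L = 7 > 1, the root test implies divergence.

diverges


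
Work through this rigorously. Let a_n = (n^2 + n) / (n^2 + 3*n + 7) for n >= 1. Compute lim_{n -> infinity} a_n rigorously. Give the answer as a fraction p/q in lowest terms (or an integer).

Divide numerator and denominator by n^2, the highest power:
numerator / n^2 = 1 + 1/n
denominator / n^2 = 1 + 3/n + 7/n^2
As n -> infinity, all terms of the form c/n^k (k >= 1) tend to 0.
So numerator / n^2 -> 1 and denominator / n^2 -> 1.
Therefore lim a_n = 1.

1


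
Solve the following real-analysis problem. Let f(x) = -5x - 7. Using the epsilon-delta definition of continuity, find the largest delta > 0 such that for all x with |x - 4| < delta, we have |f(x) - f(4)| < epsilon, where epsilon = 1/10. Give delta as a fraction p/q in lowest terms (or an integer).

We compute f(4) = -5*(4) - 7 = -27.
|f(x) - f(4)| = |-5x - 7 - (-27)| = |-5(x - 4)| = 5|x - 4|.
We need 5|x - 4| < 1/10, i.e. |x - 4| < 1/10 / 5 = 1/50.
So any delta <= 1/50 works. Conversely, if delta > 1/50, then x = 4 + 1/50 satisfies |x - 4| = 1/50 < delta but |f(x) - f(4)| = 5 * 1/50 = 1/10, which is not < 1/10; so no larger delta works.
Hence the largest such delta is 1/50.

1/50


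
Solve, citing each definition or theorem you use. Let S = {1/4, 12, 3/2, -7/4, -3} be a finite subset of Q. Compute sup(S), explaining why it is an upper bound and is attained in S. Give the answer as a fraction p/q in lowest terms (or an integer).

S is finite, so sup(S) = max(S).
Sorted decreasing:
12, 3/2, 1/4, -7/4, -3
The extremum is 12.
For every x in S, x <= 12. And 12 is in S, so it is attained.
Therefore sup(S) = 12.

12


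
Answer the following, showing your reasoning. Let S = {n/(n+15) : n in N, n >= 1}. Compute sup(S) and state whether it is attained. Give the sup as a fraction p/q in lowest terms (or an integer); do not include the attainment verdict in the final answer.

Analysis:
- Values: 1/16, 2/17, 1/6, 4/19, ... strictly increasing.
- Minimum is 1/16 (n=1); inf = 1/16 (attained).
- n/(n+15) = 1 - 15/(n+15) -> 1 from below as n -> infinity, and never equals 1.
- So sup = 1 (not attained).
Conclusion: sup(S) = 1, not attained in S.

1


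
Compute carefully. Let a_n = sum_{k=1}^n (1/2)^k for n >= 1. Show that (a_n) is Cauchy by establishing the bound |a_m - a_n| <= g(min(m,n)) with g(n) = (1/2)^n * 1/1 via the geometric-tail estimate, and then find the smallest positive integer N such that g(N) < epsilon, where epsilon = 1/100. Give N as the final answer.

For m > n >= 1: |a_m - a_n| = sum_{k=n+1}^m (1/2)^k < sum_{k=n+1}^infinity (1/2)^k = (1/2)^(n+1) / (1 - 1/2) = (1/2)^n * (1/2) * (2/1) = (1/2)^n * 1/1.
So g(n) = (1/2)^n / 1. Since g(n) -> 0, (a_n) is Cauchy.
Now solve g(N) < 1/100: (1/2)^N / 1 < 1/100 <=> 2^N > 1 / (1 * 1/100) = 100.
Check powers of 2: 2^6 = 64 <= 100, 2^7 = 128 > 100.
So the smallest such N is 7. Check: g(7) = 1/(1 * 128) = 1/128 < 1/100.

7


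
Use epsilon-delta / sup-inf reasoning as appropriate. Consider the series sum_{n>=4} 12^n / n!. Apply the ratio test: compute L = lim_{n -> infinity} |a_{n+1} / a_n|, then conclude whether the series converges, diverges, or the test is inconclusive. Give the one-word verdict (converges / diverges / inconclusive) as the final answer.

Let a_n denote the general term. Form the ratio a_{n+1}/a_n and simplify:
a_{n+1}/a_n = 12/(n + 1)
Take the limit as n -> infinity: L = 0.
Since L = 0 < 1, the ratio test implies the series converges.

converges


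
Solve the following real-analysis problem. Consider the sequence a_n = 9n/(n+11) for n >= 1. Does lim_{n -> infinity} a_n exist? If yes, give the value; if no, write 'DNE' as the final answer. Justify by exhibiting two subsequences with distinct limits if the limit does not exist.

Examine the behaviour of a_n along subsequences.
Even-n subsequence a_{2k} = 9(2k)/(2k+11) -> 9. Odd-n subsequence a_{2k+1} = 9(2k+1)/(2k+12) -> 9. Both tend to 9, which suggests the limit is 9; verify directly.
|a_n - 9| = |9n - 9(n+11)| / (n+11) = 99/(n+11) < 99/n for every n >= 1.
Given epsilon > 0, choose a positive integer N > 99/epsilon. Then for all n >= N, |a_n - 9| < 99/n <= 99/N < epsilon.
So by the definition of the limit, lim a_n exists and equals 9.

9


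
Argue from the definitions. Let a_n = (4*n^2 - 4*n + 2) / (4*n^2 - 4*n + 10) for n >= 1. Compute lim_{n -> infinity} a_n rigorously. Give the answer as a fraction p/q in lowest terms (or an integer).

Divide numerator and denominator by n^2, the highest power:
numerator / n^2 = 4 - 4/n + 2/n^2
denominator / n^2 = 4 - 4/n + 10/n^2
As n -> infinity, all terms of the form c/n^k (k >= 1) tend to 0.
So numerator / n^2 -> 4 and denominator / n^2 -> 4.
Therefore lim a_n = 1.

1


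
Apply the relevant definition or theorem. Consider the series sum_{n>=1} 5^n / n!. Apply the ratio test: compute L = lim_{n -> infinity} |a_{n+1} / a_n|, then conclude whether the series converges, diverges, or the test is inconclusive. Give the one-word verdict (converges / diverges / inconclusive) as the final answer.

Let a_n denote the general term. Form the ratio a_{n+1}/a_n and simplify:
a_{n+1}/a_n = 5/(n + 1)
Take the limit as n -> infinity: L = 0.
Since L = 0 < 1, the ratio test implies the series converges.

converges


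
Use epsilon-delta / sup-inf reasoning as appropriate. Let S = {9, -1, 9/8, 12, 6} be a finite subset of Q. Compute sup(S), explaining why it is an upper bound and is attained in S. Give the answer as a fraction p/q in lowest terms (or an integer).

S is finite, so sup(S) = max(S).
Sorted decreasing:
12, 9, 6, 9/8, -1
The extremum is 12.
For every x in S, x <= 12. And 12 is in S, so it is attained.
Therefore sup(S) = 12.

12


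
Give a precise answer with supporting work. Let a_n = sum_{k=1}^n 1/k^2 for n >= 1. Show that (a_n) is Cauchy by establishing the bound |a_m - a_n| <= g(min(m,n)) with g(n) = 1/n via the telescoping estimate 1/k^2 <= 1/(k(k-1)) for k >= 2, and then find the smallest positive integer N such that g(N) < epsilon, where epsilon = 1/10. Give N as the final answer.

For m > n >= 1: |a_m - a_n| = sum_{k=n+1}^m 1/k^2.
Use 1/k^2 <= 1/(k(k-1)) = 1/(k-1) - 1/k for k >= 2:
sum_{k=n+1}^m 1/k^2 <= sum_{k=n+1}^m (1/(k-1) - 1/k) = 1/n - 1/m <= 1/n.
By symmetry the same bound holds with n,m swapped, so |a_m - a_n| <= 1/min(m,n) = g(min(m,n)). Since g(n) -> 0, (a_n) is Cauchy.
Now solve g(N) < 1/10: 1/N < 1/10 <=> N > 1/(1/10) = 10.
The smallest integer strictly greater than 10 is N = 11.
Check: g(11) = 1/11 < 1/10; g(10) = 1/10 >= 1/10. So N = 11.

11


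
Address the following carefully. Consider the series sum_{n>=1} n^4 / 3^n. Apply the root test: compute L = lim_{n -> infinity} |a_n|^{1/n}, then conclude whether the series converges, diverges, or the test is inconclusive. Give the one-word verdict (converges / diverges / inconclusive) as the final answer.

Let a_n denote the general term. Form |a_n|^(1/n) and simplify:
|a_n|^(1/n) = n^(4/n)/3
Take the limit as n -> infinity: L = 1/3.
Since L = 1/3 < 1, the root test implies convergence.

converges


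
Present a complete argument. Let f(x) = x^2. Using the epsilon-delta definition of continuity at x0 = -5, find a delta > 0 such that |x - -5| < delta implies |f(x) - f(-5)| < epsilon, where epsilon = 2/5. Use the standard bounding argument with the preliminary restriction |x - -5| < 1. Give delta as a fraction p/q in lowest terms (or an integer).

Factor: |x^2 - (-5)^2| = |x - -5| * |x + -5|.
Impose |x - -5| < 1 first. Then |x + -5| = |(x - -5) + 2*(-5)| <= |x - -5| + 2*|-5| < 1 + 10 = 11.
So |x^2 - (-5)^2| < delta * 11.
We need delta * 11 <= 2/5, i.e. delta <= 2/5/11 = 2/55.
Since 2/55 < 1, this is tighter than 1; take delta = 2/55.
So delta = 2/55 works.

2/55


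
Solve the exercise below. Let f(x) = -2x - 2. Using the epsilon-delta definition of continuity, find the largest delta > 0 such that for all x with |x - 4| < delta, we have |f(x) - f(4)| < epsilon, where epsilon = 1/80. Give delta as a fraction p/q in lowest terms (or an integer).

We compute f(4) = -2*(4) - 2 = -10.
|f(x) - f(4)| = |-2x - 2 - (-10)| = |-2(x - 4)| = 2|x - 4|.
We need 2|x - 4| < 1/80, i.e. |x - 4| < 1/80 / 2 = 1/160.
So any delta <= 1/160 works. Conversely, if delta > 1/160, then x = 4 + 1/160 satisfies |x - 4| = 1/160 < delta but |f(x) - f(4)| = 2 * 1/160 = 1/80, which is not < 1/80; so no larger delta works.
Hence the largest such delta is 1/160.

1/160


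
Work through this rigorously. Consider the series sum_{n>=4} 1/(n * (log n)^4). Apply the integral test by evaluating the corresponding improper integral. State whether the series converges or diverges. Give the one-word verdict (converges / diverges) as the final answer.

Let f(x) = 1/(x*log(x)^4). Then f is positive, continuous, and decreasing on [4, infinity), so the integral test applies.
Compute the improper integral int_{4}^infinity f(x) dx:
  antiderivative F(x) = -1/(3*log(x)^3).
  F(x) -> 0 as x -> infinity.  int = 0 - F(4) = 1/(3*log(4)^3) < infinity. By the integral test, the series converges.

converges


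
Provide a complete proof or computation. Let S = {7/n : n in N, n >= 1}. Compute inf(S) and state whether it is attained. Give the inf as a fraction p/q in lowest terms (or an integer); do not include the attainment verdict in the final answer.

Analysis:
- Values: 7, 7/2, 7/3, 7/4, ... strictly decreasing.
- The maximum is 7 (n=1); sup = 7 (attained).
- The set is bounded below by 0; 7/n -> 0 so 0 is the greatest lower bound.
- 0 is not in the set, so inf = 0 is not attained.
Conclusion: inf(S) = 0, not attained in S.

0


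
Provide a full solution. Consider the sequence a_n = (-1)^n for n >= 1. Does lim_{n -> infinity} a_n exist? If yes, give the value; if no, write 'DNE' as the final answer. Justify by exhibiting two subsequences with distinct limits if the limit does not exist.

Examine the behaviour of a_n along subsequences.
Even-n subsequence a_{2k} = 1 -> 1. Odd-n subsequence a_{2k+1} = -1 -> -1.
Since these two subsequential limits are 1 and -1, distinct, the full sequence cannot converge (a convergent sequence has all subsequences tending to the same limit). So lim a_n does not exist.

DNE


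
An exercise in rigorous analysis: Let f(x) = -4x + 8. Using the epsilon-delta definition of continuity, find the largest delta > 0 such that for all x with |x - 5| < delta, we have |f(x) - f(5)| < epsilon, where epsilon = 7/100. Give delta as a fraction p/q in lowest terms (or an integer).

We compute f(5) = -4*(5) + 8 = -12.
|f(x) - f(5)| = |-4x + 8 - (-12)| = |-4(x - 5)| = 4|x - 5|.
We need 4|x - 5| < 7/100, i.e. |x - 5| < 7/100 / 4 = 7/400.
So any delta <= 7/400 works. Conversely, if delta > 7/400, then x = 5 + 7/400 satisfies |x - 5| = 7/400 < delta but |f(x) - f(5)| = 4 * 7/400 = 7/100, which is not < 7/100; so no larger delta works.
Hence the largest such delta is 7/400.

7/400


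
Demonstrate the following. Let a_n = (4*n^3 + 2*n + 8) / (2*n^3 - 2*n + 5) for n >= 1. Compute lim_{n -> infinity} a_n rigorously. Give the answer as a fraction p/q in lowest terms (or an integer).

Divide numerator and denominator by n^3, the highest power:
numerator / n^3 = 4 + 2/n^2 + 8/n^3
denominator / n^3 = 2 - 2/n^2 + 5/n^3
As n -> infinity, all terms of the form c/n^k (k >= 1) tend to 0.
So numerator / n^3 -> 4 and denominator / n^3 -> 2.
Therefore lim a_n = 2.

2


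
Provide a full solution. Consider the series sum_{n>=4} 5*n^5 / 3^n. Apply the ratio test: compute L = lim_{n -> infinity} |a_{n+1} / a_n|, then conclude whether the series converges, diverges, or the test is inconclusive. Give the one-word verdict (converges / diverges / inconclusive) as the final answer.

Let a_n denote the general term. Form the ratio a_{n+1}/a_n and simplify:
a_{n+1}/a_n = (n + 1)^5/(3*n^5)
Take the limit as n -> infinity: L = 1/3.
Since L = 1/3 < 1, the ratio test implies the series converges.

converges


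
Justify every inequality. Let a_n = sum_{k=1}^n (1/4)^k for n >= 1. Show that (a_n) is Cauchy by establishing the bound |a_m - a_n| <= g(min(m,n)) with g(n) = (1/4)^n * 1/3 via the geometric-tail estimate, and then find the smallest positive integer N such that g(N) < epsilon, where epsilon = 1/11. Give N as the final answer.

For m > n >= 1: |a_m - a_n| = sum_{k=n+1}^m (1/4)^k < sum_{k=n+1}^infinity (1/4)^k = (1/4)^(n+1) / (1 - 1/4) = (1/4)^n * (1/4) * (4/3) = (1/4)^n * 1/3.
So g(n) = (1/4)^n / 3. Since g(n) -> 0, (a_n) is Cauchy.
Now solve g(N) < 1/11: (1/4)^N / 3 < 1/11 <=> 4^N > 1 / (3 * 1/11) = 11/3.
Check powers of 4: 4^0 = 1 <= 11/3, 4^1 = 4 > 11/3.
So the smallest such N is 1. Check: g(1) = 1/(3 * 4) = 1/12 < 1/11.

1


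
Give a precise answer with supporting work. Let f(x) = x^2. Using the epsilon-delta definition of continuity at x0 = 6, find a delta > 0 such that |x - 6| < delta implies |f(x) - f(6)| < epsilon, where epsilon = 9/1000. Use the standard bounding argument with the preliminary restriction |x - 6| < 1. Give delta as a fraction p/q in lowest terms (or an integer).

Factor: |x^2 - (6)^2| = |x - 6| * |x + 6|.
Impose |x - 6| < 1 first. Then |x + 6| = |(x - 6) + 2*(6)| <= |x - 6| + 2*|6| < 1 + 12 = 13.
So |x^2 - (6)^2| < delta * 13.
We need delta * 13 <= 9/1000, i.e. delta <= 9/1000/13 = 9/13000.
Since 9/13000 < 1, this is tighter than 1; take delta = 9/13000.
So delta = 9/13000 works.

9/13000


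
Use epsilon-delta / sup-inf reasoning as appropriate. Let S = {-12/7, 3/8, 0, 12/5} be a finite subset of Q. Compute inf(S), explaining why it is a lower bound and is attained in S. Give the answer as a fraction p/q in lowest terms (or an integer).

S is finite, so inf(S) = min(S).
Sorted increasing:
-12/7, 0, 3/8, 12/5
The extremum is -12/7.
For every x in S, x >= -12/7. And -12/7 is in S, so it is attained.
Therefore inf(S) = -12/7.

-12/7


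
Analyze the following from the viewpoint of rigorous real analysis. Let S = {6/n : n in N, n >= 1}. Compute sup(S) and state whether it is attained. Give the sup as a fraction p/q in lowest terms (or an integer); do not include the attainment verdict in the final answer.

Analysis:
- Values: 6, 3, 2, 3/2, ... strictly decreasing.
- The maximum is 6 (n=1); sup = 6 (attained).
- The set is bounded below by 0; 6/n -> 0 so 0 is the greatest lower bound.
- 0 is not in the set, so inf = 0 is not attained.
Conclusion: sup(S) = 6, attained in S.

6


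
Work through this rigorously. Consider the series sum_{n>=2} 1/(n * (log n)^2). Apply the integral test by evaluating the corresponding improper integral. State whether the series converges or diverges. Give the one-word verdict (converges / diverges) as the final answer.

Let f(x) = 1/(x*log(x)^2). Then f is positive, continuous, and decreasing on [2, infinity), so the integral test applies.
Compute the improper integral int_{2}^infinity f(x) dx:
  antiderivative F(x) = -1/log(x).
  F(x) -> 0 as x -> infinity.  int = 0 - F(2) = 1/log(2) < infinity. By the integral test, the series converges.

converges


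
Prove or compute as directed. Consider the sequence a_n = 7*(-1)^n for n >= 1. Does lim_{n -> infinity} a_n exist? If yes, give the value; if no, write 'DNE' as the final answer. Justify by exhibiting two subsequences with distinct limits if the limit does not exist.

Examine the behaviour of a_n along subsequences.
Even-n subsequence a_{2k} = 7 -> 7. Odd-n subsequence a_{2k+1} = -7 -> -7.
Since these two subsequential limits are 7 and -7, distinct, the full sequence cannot converge (a convergent sequence has all subsequences tending to the same limit). So lim a_n does not exist.

DNE


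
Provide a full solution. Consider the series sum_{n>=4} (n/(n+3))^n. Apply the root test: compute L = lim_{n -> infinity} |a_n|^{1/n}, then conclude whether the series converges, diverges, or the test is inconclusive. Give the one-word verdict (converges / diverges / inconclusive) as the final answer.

Let a_n denote the general term. Form |a_n|^(1/n) and simplify:
|a_n|^(1/n) = n/(n + 3)
Take the limit as n -> infinity: L = 1.
Since L = 1, the root test is inconclusive. (In fact a_n = (n/(n+3))^n -> e^(-3) != 0, so the nth-term test shows divergence; but the root test itself gives no conclusion.)

inconclusive


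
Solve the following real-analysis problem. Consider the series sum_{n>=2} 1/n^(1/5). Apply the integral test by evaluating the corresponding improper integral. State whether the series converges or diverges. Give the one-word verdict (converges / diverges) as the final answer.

Let f(x) = x^(-1/5). Then f is positive, continuous, and decreasing on [2, infinity), so the integral test applies.
Compute the improper integral int_{2}^infinity f(x) dx:
  antiderivative F(x) = 5*x^(4/5)/4.
  As x -> infinity, F(x) -> infinity (since p = 1/5 < 1).
  So the integral diverges. By the integral test, the series diverges.

diverges


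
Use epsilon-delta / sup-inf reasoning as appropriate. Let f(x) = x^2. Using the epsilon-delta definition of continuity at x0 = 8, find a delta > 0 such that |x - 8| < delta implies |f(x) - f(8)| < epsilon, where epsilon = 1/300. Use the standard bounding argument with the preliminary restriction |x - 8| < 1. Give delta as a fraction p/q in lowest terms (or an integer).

Factor: |x^2 - (8)^2| = |x - 8| * |x + 8|.
Impose |x - 8| < 1 first. Then |x + 8| = |(x - 8) + 2*(8)| <= |x - 8| + 2*|8| < 1 + 16 = 17.
So |x^2 - (8)^2| < delta * 17.
We need delta * 17 <= 1/300, i.e. delta <= 1/300/17 = 1/5100.
Since 1/5100 < 1, this is tighter than 1; take delta = 1/5100.
So delta = 1/5100 works.

1/5100


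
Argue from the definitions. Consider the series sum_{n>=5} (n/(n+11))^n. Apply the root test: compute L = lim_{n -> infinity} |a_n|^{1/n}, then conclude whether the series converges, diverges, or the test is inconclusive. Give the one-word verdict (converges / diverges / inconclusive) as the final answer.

Let a_n denote the general term. Form |a_n|^(1/n) and simplify:
|a_n|^(1/n) = n/(n + 11)
Take the limit as n -> infinity: L = 1.
Since L = 1, the root test is inconclusive. (In fact a_n = (n/(n+11))^n -> e^(-11) != 0, so the nth-term test shows divergence; but the root test itself gives no conclusion.)

inconclusive


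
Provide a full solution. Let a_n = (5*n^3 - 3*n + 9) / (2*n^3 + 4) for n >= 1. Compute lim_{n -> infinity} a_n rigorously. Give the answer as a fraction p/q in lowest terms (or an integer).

Divide numerator and denominator by n^3, the highest power:
numerator / n^3 = 5 - 3/n^2 + 9/n^3
denominator / n^3 = 2 + 4/n^3
As n -> infinity, all terms of the form c/n^k (k >= 1) tend to 0.
So numerator / n^3 -> 5 and denominator / n^3 -> 2.
Therefore lim a_n = 5/2.

5/2


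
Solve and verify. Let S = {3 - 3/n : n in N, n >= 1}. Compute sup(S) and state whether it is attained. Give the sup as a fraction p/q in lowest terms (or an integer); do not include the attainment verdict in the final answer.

Analysis:
- Values: 0, 3/2, 2, 9/4, ... strictly increasing.
- Minimum is 0 (n=1); inf = 0 (attained).
- 3 - 3/n -> 3 from below; sup = 3, not attained.
Conclusion: sup(S) = 3, not attained in S.

3


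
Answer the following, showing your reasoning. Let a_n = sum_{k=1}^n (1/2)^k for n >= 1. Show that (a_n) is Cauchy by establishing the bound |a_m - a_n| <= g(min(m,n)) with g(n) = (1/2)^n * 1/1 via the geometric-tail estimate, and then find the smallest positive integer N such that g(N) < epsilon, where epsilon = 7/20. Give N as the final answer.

For m > n >= 1: |a_m - a_n| = sum_{k=n+1}^m (1/2)^k < sum_{k=n+1}^infinity (1/2)^k = (1/2)^(n+1) / (1 - 1/2) = (1/2)^n * (1/2) * (2/1) = (1/2)^n * 1/1.
So g(n) = (1/2)^n / 1. Since g(n) -> 0, (a_n) is Cauchy.
Now solve g(N) < 7/20: (1/2)^N / 1 < 7/20 <=> 2^N > 1 / (1 * 7/20) = 20/7.
Check powers of 2: 2^1 = 2 <= 20/7, 2^2 = 4 > 20/7.
So the smallest such N is 2. Check: g(2) = 1/(1 * 4) = 1/4 < 7/20.

2


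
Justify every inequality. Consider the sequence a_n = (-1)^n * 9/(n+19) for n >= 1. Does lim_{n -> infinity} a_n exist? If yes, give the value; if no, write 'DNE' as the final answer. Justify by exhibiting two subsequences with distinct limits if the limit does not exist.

Examine the behaviour of a_n along subsequences.
Even-n subsequence a_{2k} = 9/(2k+19) -> 0. Odd-n subsequence a_{2k+1} = -9/(2k+20) -> 0. Both tend to 0, which suggests the limit is 0; verify directly.
|a_n - 0| = 9/(n+19) < 9/n for every n >= 1.
Given epsilon > 0, choose a positive integer N > 9/epsilon. Then for all n >= N, |a_n| < 9/n <= 9/N < epsilon.
So by the definition of the limit, lim a_n exists and equals 0.

0


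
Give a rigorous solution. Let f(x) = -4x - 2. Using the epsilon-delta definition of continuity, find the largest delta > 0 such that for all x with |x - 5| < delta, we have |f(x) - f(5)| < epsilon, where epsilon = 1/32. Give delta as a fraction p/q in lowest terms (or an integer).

We compute f(5) = -4*(5) - 2 = -22.
|f(x) - f(5)| = |-4x - 2 - (-22)| = |-4(x - 5)| = 4|x - 5|.
We need 4|x - 5| < 1/32, i.e. |x - 5| < 1/32 / 4 = 1/128.
So any delta <= 1/128 works. Conversely, if delta > 1/128, then x = 5 + 1/128 satisfies |x - 5| = 1/128 < delta but |f(x) - f(5)| = 4 * 1/128 = 1/32, which is not < 1/32; so no larger delta works.
Hence the largest such delta is 1/128.

1/128


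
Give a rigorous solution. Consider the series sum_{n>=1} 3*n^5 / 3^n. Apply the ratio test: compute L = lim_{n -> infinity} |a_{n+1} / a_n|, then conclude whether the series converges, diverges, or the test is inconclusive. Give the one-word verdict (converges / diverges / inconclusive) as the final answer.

Let a_n denote the general term. Form the ratio a_{n+1}/a_n and simplify:
a_{n+1}/a_n = (n + 1)^5/(3*n^5)
Take the limit as n -> infinity: L = 1/3.
Since L = 1/3 < 1, the ratio test implies the series converges.

converges


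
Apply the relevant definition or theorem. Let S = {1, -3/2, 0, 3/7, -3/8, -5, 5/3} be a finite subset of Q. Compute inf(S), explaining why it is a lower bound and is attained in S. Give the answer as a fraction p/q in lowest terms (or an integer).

S is finite, so inf(S) = min(S).
Sorted increasing:
-5, -3/2, -3/8, 0, 3/7, 1, 5/3
The extremum is -5.
For every x in S, x >= -5. And -5 is in S, so it is attained.
Therefore inf(S) = -5.

-5


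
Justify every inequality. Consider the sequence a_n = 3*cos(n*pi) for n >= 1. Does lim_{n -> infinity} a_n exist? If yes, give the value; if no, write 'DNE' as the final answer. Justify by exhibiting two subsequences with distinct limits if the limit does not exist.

Examine the behaviour of a_n along subsequences.
cos(n*pi) = (-1)^n, so a_n = 3*(-1)^n. a_{2k} = 3 -> 3. a_{2k+1} = -3 -> -3.
Since these two subsequential limits are 3 and -3, distinct, the full sequence cannot converge (a convergent sequence has all subsequences tending to the same limit). So lim a_n does not exist.

DNE


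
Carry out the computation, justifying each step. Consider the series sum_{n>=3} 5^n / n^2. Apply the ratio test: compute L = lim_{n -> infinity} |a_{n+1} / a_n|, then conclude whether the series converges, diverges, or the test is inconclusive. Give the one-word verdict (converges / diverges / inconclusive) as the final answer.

Let a_n denote the general term. Form the ratio a_{n+1}/a_n and simplify:
a_{n+1}/a_n = 5*n^2/(n + 1)^2
Take the limit as n -> infinity: L = 5.
Since L = 5 > 1 (or L = infinity), the ratio test implies the series diverges.

diverges


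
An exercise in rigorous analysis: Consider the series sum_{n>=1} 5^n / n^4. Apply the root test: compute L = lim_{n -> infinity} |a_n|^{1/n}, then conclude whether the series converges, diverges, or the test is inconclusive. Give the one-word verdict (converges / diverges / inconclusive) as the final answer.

Let a_n denote the general term. Form |a_n|^(1/n) and simplify:
|a_n|^(1/n) = 5/n^(4/n)
Take the limit as n -> infinity: L = 5.
Since L = 5 > 1, the root test implies divergence.

diverges


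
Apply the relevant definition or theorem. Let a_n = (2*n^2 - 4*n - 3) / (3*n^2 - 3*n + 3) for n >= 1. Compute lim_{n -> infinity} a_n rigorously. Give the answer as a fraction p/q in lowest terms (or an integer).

Divide numerator and denominator by n^2, the highest power:
numerator / n^2 = 2 - 4/n - 3/n^2
denominator / n^2 = 3 - 3/n + 3/n^2
As n -> infinity, all terms of the form c/n^k (k >= 1) tend to 0.
So numerator / n^2 -> 2 and denominator / n^2 -> 3.
Therefore lim a_n = 2/3.

2/3


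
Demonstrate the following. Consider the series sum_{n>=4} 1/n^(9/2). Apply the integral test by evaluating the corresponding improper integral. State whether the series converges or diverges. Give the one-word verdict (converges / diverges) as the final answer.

Let f(x) = x^(-9/2). Then f is positive, continuous, and decreasing on [4, infinity), so the integral test applies.
Compute the improper integral int_{4}^infinity f(x) dx:
  antiderivative F(x) = -2/(7*x^(7/2)).
  As x -> infinity, F(x) -> 0 (since p = 9/2 > 1).
  So int = F(infinity) - F(4) = 0 - (-1/448) = 1/448.
  Finite, so by the integral test, the series converges.

converges


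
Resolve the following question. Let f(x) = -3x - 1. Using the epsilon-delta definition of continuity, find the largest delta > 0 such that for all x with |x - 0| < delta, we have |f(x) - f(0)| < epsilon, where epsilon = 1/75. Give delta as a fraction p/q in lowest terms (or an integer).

We compute f(0) = -3*(0) - 1 = -1.
|f(x) - f(0)| = |-3x - 1 - (-1)| = |-3(x - 0)| = 3|x - 0|.
We need 3|x - 0| < 1/75, i.e. |x - 0| < 1/75 / 3 = 1/225.
So any delta <= 1/225 works. Conversely, if delta > 1/225, then x = 0 + 1/225 satisfies |x - 0| = 1/225 < delta but |f(x) - f(0)| = 3 * 1/225 = 1/75, which is not < 1/75; so no larger delta works.
Hence the largest such delta is 1/225.

1/225


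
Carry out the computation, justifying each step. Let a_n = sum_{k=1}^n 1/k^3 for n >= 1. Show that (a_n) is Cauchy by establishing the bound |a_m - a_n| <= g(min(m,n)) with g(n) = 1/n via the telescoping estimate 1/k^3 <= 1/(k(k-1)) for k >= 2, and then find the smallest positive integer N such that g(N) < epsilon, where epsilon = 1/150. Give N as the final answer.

For m > n >= 1: |a_m - a_n| = sum_{k=n+1}^m 1/k^3.
Use 1/k^3 <= 1/(k(k-1)) = 1/(k-1) - 1/k for k >= 2 (which holds since k^3 >= k^2 >= k(k-1) for k >= 2):
sum_{k=n+1}^m 1/k^3 <= sum_{k=n+1}^m (1/(k-1) - 1/k) = 1/n - 1/m <= 1/n.
By symmetry the same bound holds with n,m swapped, so |a_m - a_n| <= 1/min(m,n) = g(min(m,n)). Since g(n) -> 0, (a_n) is Cauchy.
Now solve g(N) < 1/150: 1/N < 1/150 <=> N > 1/(1/150) = 150.
The smallest integer strictly greater than 150 is N = 151.
Check: g(151) = 1/151 < 1/150; g(150) = 1/150 >= 1/150. So N = 151.

151


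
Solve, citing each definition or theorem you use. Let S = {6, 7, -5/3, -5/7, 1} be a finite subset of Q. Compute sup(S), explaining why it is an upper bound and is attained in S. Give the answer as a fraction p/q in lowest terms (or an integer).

S is finite, so sup(S) = max(S).
Sorted decreasing:
7, 6, 1, -5/7, -5/3
The extremum is 7.
For every x in S, x <= 7. And 7 is in S, so it is attained.
Therefore sup(S) = 7.

7


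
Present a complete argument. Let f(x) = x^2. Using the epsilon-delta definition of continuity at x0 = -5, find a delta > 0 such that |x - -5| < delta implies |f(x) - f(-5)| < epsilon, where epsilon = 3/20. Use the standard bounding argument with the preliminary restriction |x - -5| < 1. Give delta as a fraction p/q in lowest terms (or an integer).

Factor: |x^2 - (-5)^2| = |x - -5| * |x + -5|.
Impose |x - -5| < 1 first. Then |x + -5| = |(x - -5) + 2*(-5)| <= |x - -5| + 2*|-5| < 1 + 10 = 11.
So |x^2 - (-5)^2| < delta * 11.
We need delta * 11 <= 3/20, i.e. delta <= 3/20/11 = 3/220.
Since 3/220 < 1, this is tighter than 1; take delta = 3/220.
So delta = 3/220 works.

3/220


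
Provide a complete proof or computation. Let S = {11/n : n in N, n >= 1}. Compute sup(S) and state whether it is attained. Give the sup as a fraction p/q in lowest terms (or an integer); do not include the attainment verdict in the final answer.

Analysis:
- Values: 11, 11/2, 11/3, 11/4, ... strictly decreasing.
- The maximum is 11 (n=1); sup = 11 (attained).
- The set is bounded below by 0; 11/n -> 0 so 0 is the greatest lower bound.
- 0 is not in the set, so inf = 0 is not attained.
Conclusion: sup(S) = 11, attained in S.

11


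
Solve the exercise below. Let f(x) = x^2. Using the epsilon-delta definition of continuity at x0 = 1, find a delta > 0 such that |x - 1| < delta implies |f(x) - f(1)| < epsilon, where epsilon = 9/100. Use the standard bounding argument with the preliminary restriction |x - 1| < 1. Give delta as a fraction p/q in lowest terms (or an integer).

Factor: |x^2 - (1)^2| = |x - 1| * |x + 1|.
Impose |x - 1| < 1 first. Then |x + 1| = |(x - 1) + 2*(1)| <= |x - 1| + 2*|1| < 1 + 2 = 3.
So |x^2 - (1)^2| < delta * 3.
We need delta * 3 <= 9/100, i.e. delta <= 9/100/3 = 3/100.
Since 3/100 < 1, this is tighter than 1; take delta = 3/100.
So delta = 3/100 works.

3/100


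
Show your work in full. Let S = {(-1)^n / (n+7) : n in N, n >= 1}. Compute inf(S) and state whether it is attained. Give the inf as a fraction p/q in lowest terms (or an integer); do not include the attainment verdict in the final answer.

Analysis:
- Values: -1/8, 1/9, -1/10, 1/11, -1/12, ...
- Positive terms (even n): 1/(2+7), 1/(4+7), ... decreasing -> max = 1/9 (n=2).
- Negative terms (odd n): -1/(1+7), -1/(3+7), ... increasing -> min = -1/8 (n=1).
- So sup = 1/9 (attained at n=2); inf = -1/8 (attained at n=1).
Conclusion: inf(S) = -1/8, attained in S.

-1/8


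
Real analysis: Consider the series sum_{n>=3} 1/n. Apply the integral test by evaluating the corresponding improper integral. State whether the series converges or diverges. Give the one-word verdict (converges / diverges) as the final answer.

Let f(x) = 1/x. Then f is positive, continuous, and decreasing on [3, infinity), so the integral test applies.
Compute the improper integral int_{3}^infinity f(x) dx:
  antiderivative F(x) = log(x).
  As x -> infinity, log(x) -> infinity.
  So int = infinity - log(3) = infinity. By the integral test, the series diverges.

diverges


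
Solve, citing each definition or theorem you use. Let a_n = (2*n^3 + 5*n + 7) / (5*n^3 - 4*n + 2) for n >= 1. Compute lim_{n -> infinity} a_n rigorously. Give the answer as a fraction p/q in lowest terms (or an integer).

Divide numerator and denominator by n^3, the highest power:
numerator / n^3 = 2 + 5/n^2 + 7/n^3
denominator / n^3 = 5 - 4/n^2 + 2/n^3
As n -> infinity, all terms of the form c/n^k (k >= 1) tend to 0.
So numerator / n^3 -> 2 and denominator / n^3 -> 5.
Therefore lim a_n = 2/5.

2/5


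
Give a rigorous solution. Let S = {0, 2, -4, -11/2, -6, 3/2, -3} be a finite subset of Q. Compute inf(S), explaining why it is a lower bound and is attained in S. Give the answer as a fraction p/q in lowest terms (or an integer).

S is finite, so inf(S) = min(S).
Sorted increasing:
-6, -11/2, -4, -3, 0, 3/2, 2
The extremum is -6.
For every x in S, x >= -6. And -6 is in S, so it is attained.
Therefore inf(S) = -6.

-6


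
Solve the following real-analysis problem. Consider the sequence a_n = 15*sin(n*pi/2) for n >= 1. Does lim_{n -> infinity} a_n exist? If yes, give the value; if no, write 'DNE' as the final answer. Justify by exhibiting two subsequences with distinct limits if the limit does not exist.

Examine the behaviour of a_n along subsequences.
a_{4k+1} = 15*sin(pi/2 + 2k*pi) = 15 -> 15. a_{4k+3} = 15*sin(3pi/2 + 2k*pi) = -15 -> -15.
Since these two subsequential limits are 15 and -15, distinct, the full sequence cannot converge (a convergent sequence has all subsequences tending to the same limit). So lim a_n does not exist.

DNE


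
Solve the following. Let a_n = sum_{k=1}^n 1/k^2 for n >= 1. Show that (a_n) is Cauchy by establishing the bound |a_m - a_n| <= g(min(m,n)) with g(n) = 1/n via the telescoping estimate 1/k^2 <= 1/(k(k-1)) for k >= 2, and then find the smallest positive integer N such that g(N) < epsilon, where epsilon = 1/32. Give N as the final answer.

For m > n >= 1: |a_m - a_n| = sum_{k=n+1}^m 1/k^2.
Use 1/k^2 <= 1/(k(k-1)) = 1/(k-1) - 1/k for k >= 2:
sum_{k=n+1}^m 1/k^2 <= sum_{k=n+1}^m (1/(k-1) - 1/k) = 1/n - 1/m <= 1/n.
By symmetry the same bound holds with n,m swapped, so |a_m - a_n| <= 1/min(m,n) = g(min(m,n)). Since g(n) -> 0, (a_n) is Cauchy.
Now solve g(N) < 1/32: 1/N < 1/32 <=> N > 1/(1/32) = 32.
The smallest integer strictly greater than 32 is N = 33.
Check: g(33) = 1/33 < 1/32; g(32) = 1/32 >= 1/32. So N = 33.

33


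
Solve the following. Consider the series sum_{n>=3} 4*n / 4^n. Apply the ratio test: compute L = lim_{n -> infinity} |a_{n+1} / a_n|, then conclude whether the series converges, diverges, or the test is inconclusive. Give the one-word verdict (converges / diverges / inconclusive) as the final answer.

Let a_n denote the general term. Form the ratio a_{n+1}/a_n and simplify:
a_{n+1}/a_n = (n + 1)/(4*n)
Take the limit as n -> infinity: L = 1/4.
Since L = 1/4 < 1, the ratio test implies the series converges.

converges


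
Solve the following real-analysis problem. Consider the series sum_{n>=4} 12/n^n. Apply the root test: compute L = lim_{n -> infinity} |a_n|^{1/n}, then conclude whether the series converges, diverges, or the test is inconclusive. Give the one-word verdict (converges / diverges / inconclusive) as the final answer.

Let a_n denote the general term. Form |a_n|^(1/n) and simplify:
|a_n|^(1/n) = 12^(1/n)/n
Take the limit as n -> infinity: L = 0.
Since L = 0 < 1, the root test implies convergence.

converges


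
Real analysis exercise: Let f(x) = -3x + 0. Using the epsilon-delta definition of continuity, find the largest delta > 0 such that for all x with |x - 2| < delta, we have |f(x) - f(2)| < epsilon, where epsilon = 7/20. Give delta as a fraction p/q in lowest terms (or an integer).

We compute f(2) = -3*(2) + 0 = -6.
|f(x) - f(2)| = |-3x + 0 - (-6)| = |-3(x - 2)| = 3|x - 2|.
We need 3|x - 2| < 7/20, i.e. |x - 2| < 7/20 / 3 = 7/60.
So any delta <= 7/60 works. Conversely, if delta > 7/60, then x = 2 + 7/60 satisfies |x - 2| = 7/60 < delta but |f(x) - f(2)| = 3 * 7/60 = 7/20, which is not < 7/20; so no larger delta works.
Hence the largest such delta is 7/60.

7/60


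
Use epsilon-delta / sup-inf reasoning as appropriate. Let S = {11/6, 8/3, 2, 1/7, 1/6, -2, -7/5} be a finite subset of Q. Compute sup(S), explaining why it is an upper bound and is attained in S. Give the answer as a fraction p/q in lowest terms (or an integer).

S is finite, so sup(S) = max(S).
Sorted decreasing:
8/3, 2, 11/6, 1/6, 1/7, -7/5, -2
The extremum is 8/3.
For every x in S, x <= 8/3. And 8/3 is in S, so it is attained.
Therefore sup(S) = 8/3.

8/3


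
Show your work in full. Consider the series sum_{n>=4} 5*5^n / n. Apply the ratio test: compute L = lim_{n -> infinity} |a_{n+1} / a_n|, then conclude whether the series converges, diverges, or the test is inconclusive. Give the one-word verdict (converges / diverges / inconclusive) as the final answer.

Let a_n denote the general term. Form the ratio a_{n+1}/a_n and simplify:
a_{n+1}/a_n = 5*n/(n + 1)
Take the limit as n -> infinity: L = 5.
Since L = 5 > 1 (or L = infinity), the ratio test implies the series diverges.

diverges


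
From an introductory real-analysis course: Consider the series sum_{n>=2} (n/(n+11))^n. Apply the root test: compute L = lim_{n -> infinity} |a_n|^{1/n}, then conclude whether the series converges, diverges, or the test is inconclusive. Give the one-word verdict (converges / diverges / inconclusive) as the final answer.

Let a_n denote the general term. Form |a_n|^(1/n) and simplify:
|a_n|^(1/n) = n/(n + 11)
Take the limit as n -> infinity: L = 1.
Since L = 1, the root test is inconclusive. (In fact a_n = (n/(n+11))^n -> e^(-11) != 0, so the nth-term test shows divergence; but the root test itself gives no conclusion.)

inconclusive


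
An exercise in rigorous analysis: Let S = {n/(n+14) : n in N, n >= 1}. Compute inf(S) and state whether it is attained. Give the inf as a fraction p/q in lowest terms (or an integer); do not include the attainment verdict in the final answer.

Analysis:
- Values: 1/15, 1/8, 3/17, 2/9, ... strictly increasing.
- Minimum is 1/15 (n=1); inf = 1/15 (attained).
- n/(n+14) = 1 - 14/(n+14) -> 1 from below as n -> infinity, and never equals 1.
- So sup = 1 (not attained).
Conclusion: inf(S) = 1/15, attained in S.

1/15


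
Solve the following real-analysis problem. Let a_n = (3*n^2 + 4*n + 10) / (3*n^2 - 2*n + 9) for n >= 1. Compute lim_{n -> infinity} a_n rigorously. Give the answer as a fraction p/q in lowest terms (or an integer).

Divide numerator and denominator by n^2, the highest power:
numerator / n^2 = 3 + 4/n + 10/n^2
denominator / n^2 = 3 - 2/n + 9/n^2
As n -> infinity, all terms of the form c/n^k (k >= 1) tend to 0.
So numerator / n^2 -> 3 and denominator / n^2 -> 3.
Therefore lim a_n = 1.

1


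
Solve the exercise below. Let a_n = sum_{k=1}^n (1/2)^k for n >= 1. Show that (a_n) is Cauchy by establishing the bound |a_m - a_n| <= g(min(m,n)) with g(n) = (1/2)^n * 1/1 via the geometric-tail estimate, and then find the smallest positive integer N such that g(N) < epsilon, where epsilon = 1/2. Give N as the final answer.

For m > n >= 1: |a_m - a_n| = sum_{k=n+1}^m (1/2)^k < sum_{k=n+1}^infinity (1/2)^k = (1/2)^(n+1) / (1 - 1/2) = (1/2)^n * (1/2) * (2/1) = (1/2)^n * 1/1.
So g(n) = (1/2)^n / 1. Since g(n) -> 0, (a_n) is Cauchy.
Now solve g(N) < 1/2: (1/2)^N / 1 < 1/2 <=> 2^N > 1 / (1 * 1/2) = 2.
Check powers of 2: 2^1 = 2 <= 2, 2^2 = 4 > 2.
So the smallest such N is 2. Check: g(2) = 1/(1 * 4) = 1/4 < 1/2.

2


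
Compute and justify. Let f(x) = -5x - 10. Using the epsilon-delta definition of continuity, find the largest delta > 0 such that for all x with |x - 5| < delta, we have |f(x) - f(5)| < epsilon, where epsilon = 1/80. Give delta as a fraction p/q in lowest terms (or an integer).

We compute f(5) = -5*(5) - 10 = -35.
|f(x) - f(5)| = |-5x - 10 - (-35)| = |-5(x - 5)| = 5|x - 5|.
We need 5|x - 5| < 1/80, i.e. |x - 5| < 1/80 / 5 = 1/400.
So any delta <= 1/400 works. Conversely, if delta > 1/400, then x = 5 + 1/400 satisfies |x - 5| = 1/400 < delta but |f(x) - f(5)| = 5 * 1/400 = 1/80, which is not < 1/80; so no larger delta works.
Hence the largest such delta is 1/400.

1/400
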